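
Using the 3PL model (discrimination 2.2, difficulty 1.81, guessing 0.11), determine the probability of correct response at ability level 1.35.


logit = 2.2*(1.35 - 1.81) = -1.012
P* = 1/(1 + exp(--1.012)) = 0.2666
P = 0.11 + (1 - 0.11) * 0.2666
P = 0.3473

0.3473


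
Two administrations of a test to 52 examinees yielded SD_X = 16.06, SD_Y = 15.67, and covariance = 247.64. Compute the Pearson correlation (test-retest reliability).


r = cov(X,Y) / (SD_X * SD_Y)
r = 247.64 / (16.06 * 15.67)
r = 247.64 / 251.6602
r = 0.984

0.984


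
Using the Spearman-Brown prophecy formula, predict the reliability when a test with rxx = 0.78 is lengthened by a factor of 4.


r_new = (n * rxx) / (1 + (n-1) * rxx)
r_new = (4 * 0.78) / (1 + 3 * 0.78)
r_new = 3.12 / 3.34
r_new = 0.9341

0.9341


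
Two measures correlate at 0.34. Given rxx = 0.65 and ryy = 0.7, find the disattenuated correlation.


r_corrected = rxy / sqrt(rxx * ryy)
= 0.34 / sqrt(0.65 * 0.7)
= 0.34 / sqrt(0.455)
= 0.34 / 0.674537
r_corrected = 0.504

0.504


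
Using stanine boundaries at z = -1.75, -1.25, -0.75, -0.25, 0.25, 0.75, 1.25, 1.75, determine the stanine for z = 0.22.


Stanine boundaries: [-1.75, -1.25, -0.75, -0.25, 0.25, 0.75, 1.25, 1.75]
z = 0.22
Check each boundary:
  z >= -1.75 -> could be stanine 2
  z >= -1.25 -> could be stanine 3
  z >= -0.75 -> could be stanine 4
  z >= -0.25 -> could be stanine 5
  z < 0.25
  z < 0.75
  z < 1.25
  z < 1.75
Highest qualifying boundary gives stanine = 5

5


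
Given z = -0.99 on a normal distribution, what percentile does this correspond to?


CDF(z) = 0.5 * (1 + erf(z/sqrt(2)))
erf(-0.7) = -0.6778
CDF = 0.1611
Percentile rank = 0.1611 * 100 = 16.11

16.11


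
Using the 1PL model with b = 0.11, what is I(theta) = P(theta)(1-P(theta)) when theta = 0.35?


P = 1/(1+exp(-(0.35-0.11))) = 0.5597
I = P*(1-P) = 0.5597 * 0.4403
I = 0.2464

0.2464


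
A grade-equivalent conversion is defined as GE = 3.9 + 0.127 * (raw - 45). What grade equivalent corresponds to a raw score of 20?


raw - median = 20 - 45 = -25
slope * diff = 0.127 * -25 = -3.175
GE = 3.9 + -3.175
GE = 0.725

0.725


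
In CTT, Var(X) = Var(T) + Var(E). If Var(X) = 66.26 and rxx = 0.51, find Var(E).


var_true = rxx * var_obs = 0.51 * 66.26 = 33.7926
var_error = var_obs - var_true
var_error = 66.26 - 33.7926
var_error = 32.4674

32.4674


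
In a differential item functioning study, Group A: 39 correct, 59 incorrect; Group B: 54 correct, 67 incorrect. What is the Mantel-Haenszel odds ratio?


Odds_A = 39/59 = 0.661
Odds_B = 54/67 = 0.806
OR = Odds_A / Odds_B = 0.661 / 0.806
Exactly, OR = (39 * 67) / (59 * 54) = 2613 / 3186
OR = 0.8202

0.8202


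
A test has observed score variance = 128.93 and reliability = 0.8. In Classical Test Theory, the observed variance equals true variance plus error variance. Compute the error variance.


var_true = rxx * var_obs = 0.8 * 128.93 = 103.144
var_error = var_obs - var_true
var_error = 128.93 - 103.144
var_error = 25.786

25.786


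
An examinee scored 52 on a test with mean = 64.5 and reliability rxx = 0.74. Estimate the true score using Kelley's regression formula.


T_est = rxx * X + (1 - rxx) * mean
T_est = 0.74 * 52 + 0.26 * 64.5
T_est = 38.48 + 16.77
T_est = 55.25

55.25


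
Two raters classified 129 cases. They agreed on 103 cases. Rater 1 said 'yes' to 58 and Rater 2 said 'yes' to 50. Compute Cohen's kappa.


P_o = 103/129 = 0.79845
P_e = (58*50 + 71*79) / 16641 = 0.511327
kappa = (P_o - P_e) / (1 - P_e)
kappa = (0.79845 - 0.511327) / (1 - 0.511327)
kappa = 0.5876

0.5876


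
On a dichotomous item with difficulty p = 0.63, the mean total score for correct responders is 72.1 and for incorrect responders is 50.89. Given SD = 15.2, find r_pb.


q = 1 - p = 0.37
rpb = ((M1 - M0) / SD) * sqrt(p * q)
rpb = ((72.1 - 50.89) / 15.2) * sqrt(0.63 * 0.37)
rpb = 0.6737

0.6737


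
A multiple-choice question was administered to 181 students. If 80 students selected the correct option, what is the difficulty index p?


Item difficulty p = number correct / total examinees
p = 80 / 181
p = 0.442

0.442


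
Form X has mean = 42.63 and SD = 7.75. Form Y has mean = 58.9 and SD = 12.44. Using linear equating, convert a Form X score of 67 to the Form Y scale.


slope = SD_Y / SD_X = 12.44 / 7.75 ~ 1.6052
intercept = mean_Y - slope * mean_X = 58.9 - (12.44 / 7.75) * 42.63 ~ -9.528
Y = slope * X + intercept. To avoid rounding drift from the rounded slope/intercept, evaluate the equivalent form Y = mean_Y + SD_Y * (X - mean_X) / SD_X at full precision:
Y = 58.9 + 12.44 * (67 - 42.63) / 7.75
Y = 58.9 + 12.44 * 24.37 / 7.75
Y = 58.9 + 303.1628 / 7.75
Y = 58.9 + 39.1178
Y = 98.0178

98.0178


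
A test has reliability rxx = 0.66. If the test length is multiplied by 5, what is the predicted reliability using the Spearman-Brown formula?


r_new = (n * rxx) / (1 + (n-1) * rxx)
r_new = (5 * 0.66) / (1 + 4 * 0.66)
r_new = 3.3 / 3.64
r_new = 0.9066

0.9066


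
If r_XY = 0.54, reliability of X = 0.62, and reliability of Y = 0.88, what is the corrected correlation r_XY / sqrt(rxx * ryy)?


r_corrected = rxy / sqrt(rxx * ryy)
= 0.54 / sqrt(0.62 * 0.88)
= 0.54 / sqrt(0.5456)
= 0.54 / 0.738647
r_corrected = 0.7311

0.7311


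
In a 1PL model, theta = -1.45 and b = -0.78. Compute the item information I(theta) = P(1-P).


P = 1/(1+exp(-(-1.45--0.78))) = 0.3385
I = P*(1-P) = 0.3385 * 0.6615
I = 0.2239

0.2239


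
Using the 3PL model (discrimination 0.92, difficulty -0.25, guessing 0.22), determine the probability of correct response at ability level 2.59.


logit = 0.92*(2.59 - -0.25) = 2.6128
P* = 1/(1 + exp(-2.6128)) = 0.9317
P = 0.22 + (1 - 0.22) * 0.9317
P = 0.9467

0.9467


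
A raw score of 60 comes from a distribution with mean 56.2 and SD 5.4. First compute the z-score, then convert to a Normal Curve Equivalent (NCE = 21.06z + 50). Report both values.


z = (X - mean) / SD = (60 - 56.2) / 5.4
z = 3.8 / 5.4
z = 0.7037
NCE = NCE = 21.06z + 50
Carry z at full precision (z = 3.8 / 5.4) into the conversion:
NCE = 21.06 * (3.8 / 5.4) + 50 = 80.028 / 5.4 + 50
NCE = 14.82 + 50
NCE = 64.82

64.82


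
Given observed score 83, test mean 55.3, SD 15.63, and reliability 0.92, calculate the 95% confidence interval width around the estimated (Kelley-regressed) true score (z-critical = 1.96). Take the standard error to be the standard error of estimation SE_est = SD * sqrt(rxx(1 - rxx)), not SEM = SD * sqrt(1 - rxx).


True score estimate = 0.92*83 + 0.08*55.3 = 80.784
SE_est = SD * sqrt(rxx * (1 - rxx)) = 15.63 * sqrt(0.92 * 0.08) = 15.63 * sqrt(0.0736) = 4.240313
CI = T_est +/- z * SE_est, so width = 2 * z * SE_est = 2 * 1.96 * 4.240313
Width = 16.622

16.622


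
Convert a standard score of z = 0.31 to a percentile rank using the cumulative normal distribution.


CDF(z) = 0.5 * (1 + erf(z/sqrt(2)))
erf(0.2192) = 0.2434
CDF = 0.6217
Percentile rank = 0.6217 * 100 = 62.17

62.17


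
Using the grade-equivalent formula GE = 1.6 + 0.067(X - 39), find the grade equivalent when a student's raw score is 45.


raw - median = 45 - 39 = 6
slope * diff = 0.067 * 6 = 0.402
GE = 1.6 + 0.402
GE = 2.002

2.002


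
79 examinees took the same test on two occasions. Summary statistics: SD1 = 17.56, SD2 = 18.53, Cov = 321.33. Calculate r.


r = cov(X,Y) / (SD_X * SD_Y)
r = 321.33 / (17.56 * 18.53)
r = 321.33 / 325.3868
r = 0.9875

0.9875


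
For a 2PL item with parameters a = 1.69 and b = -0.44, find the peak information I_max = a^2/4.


For 2PL, max info at theta = b = -0.44
I_max = a^2 / 4 = 1.69^2 / 4
= 2.8561 / 4
I_max = 0.714

0.714


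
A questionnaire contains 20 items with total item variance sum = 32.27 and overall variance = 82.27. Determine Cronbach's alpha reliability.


alpha = (k/(k-1)) * (1 - sum(si^2)/s_total^2)
= (20/19) * (1 - 32.27/82.27)
alpha = 0.6397

0.6397


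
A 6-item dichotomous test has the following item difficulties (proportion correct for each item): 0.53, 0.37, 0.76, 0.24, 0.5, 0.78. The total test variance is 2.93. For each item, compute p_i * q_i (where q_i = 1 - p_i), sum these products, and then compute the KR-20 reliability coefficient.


For each item, compute p_i * q_i:
  Item 1: 0.53 * 0.47 = 0.2491
  Item 2: 0.37 * 0.63 = 0.2331
  Item 3: 0.76 * 0.24 = 0.1824
  Item 4: 0.24 * 0.76 = 0.1824
  Item 5: 0.5 * 0.5 = 0.25
  Item 6: 0.78 * 0.22 = 0.1716
Sum(p_i * q_i) = 0.2491 + 0.2331 + 0.1824 + 0.1824 + 0.25 + 0.1716 = 1.2686
KR-20 = (k/(k-1)) * (1 - Sum(p_i*q_i) / Var_total)
= (6/5) * (1 - 1.2686/2.93)
= 1.2 * 0.567
KR-20 = 0.6804

0.6804


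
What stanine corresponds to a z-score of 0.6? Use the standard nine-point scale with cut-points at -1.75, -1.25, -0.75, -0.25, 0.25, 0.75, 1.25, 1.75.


Stanine boundaries: [-1.75, -1.25, -0.75, -0.25, 0.25, 0.75, 1.25, 1.75]
z = 0.6
Check each boundary:
  z >= -1.75 -> could be stanine 2
  z >= -1.25 -> could be stanine 3
  z >= -0.75 -> could be stanine 4
  z >= -0.25 -> could be stanine 5
  z >= 0.25 -> could be stanine 6
  z < 0.75
  z < 1.25
  z < 1.75
Highest qualifying boundary gives stanine = 6

6


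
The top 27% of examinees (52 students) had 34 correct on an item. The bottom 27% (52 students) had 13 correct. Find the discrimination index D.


p_upper = 34/52 = 0.6538
p_lower = 13/52 = 0.25
D = 0.6538 - 0.25 = 0.4038

0.4038


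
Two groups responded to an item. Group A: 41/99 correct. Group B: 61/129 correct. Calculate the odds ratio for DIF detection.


Odds_A = 41/58 = 0.7069
Odds_B = 61/68 = 0.8971
OR = Odds_A / Odds_B = 0.7069 / 0.8971
Exactly, OR = (41 * 68) / (58 * 61) = 2788 / 3538
OR = 0.788

0.788


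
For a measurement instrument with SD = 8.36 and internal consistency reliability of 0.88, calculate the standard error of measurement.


SEM = SD * sqrt(1 - rxx)
SEM = 8.36 * sqrt(1 - 0.88)
SEM = 8.36 * sqrt(0.12) = 8.36 * 0.34641
SEM = 2.896

2.896


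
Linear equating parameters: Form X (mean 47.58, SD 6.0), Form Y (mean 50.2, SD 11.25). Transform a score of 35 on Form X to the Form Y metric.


slope = SD_Y / SD_X = 11.25 / 6.0 ~ 1.875
intercept = mean_Y - slope * mean_X = 50.2 - (11.25 / 6.0) * 47.58 ~ -39.0125
Y = slope * X + intercept. To avoid rounding drift from the rounded slope/intercept, evaluate the equivalent form Y = mean_Y + SD_Y * (X - mean_X) / SD_X at full precision:
Y = 50.2 + 11.25 * (35 - 47.58) / 6.0
Y = 50.2 - 11.25 * 12.58 / 6.0
Y = 50.2 - 141.525 / 6.0
Y = 50.2 - 23.5875
Y = 26.6125

26.6125


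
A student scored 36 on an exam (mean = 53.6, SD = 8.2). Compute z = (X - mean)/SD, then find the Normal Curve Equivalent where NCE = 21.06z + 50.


z = (X - mean) / SD = (36 - 53.6) / 8.2
z = -17.6 / 8.2
z = -2.1463
NCE = NCE = 21.06z + 50
Carry z at full precision (z = -17.6 / 8.2) into the conversion:
NCE = 21.06 * (-17.6 / 8.2) + 50 = -370.656 / 8.2 + 50
NCE = -45.202 + 50
NCE = 4.798

4.798


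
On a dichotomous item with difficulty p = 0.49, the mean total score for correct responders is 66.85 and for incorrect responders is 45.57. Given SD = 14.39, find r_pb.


q = 1 - p = 0.51
rpb = ((M1 - M0) / SD) * sqrt(p * q)
rpb = ((66.85 - 45.57) / 14.39) * sqrt(0.49 * 0.51)
rpb = 0.7393

0.7393


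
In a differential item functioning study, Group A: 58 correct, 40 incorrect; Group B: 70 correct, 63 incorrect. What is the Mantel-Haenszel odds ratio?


Odds_A = 58/40 = 1.45
Odds_B = 70/63 = 1.1111
OR = Odds_A / Odds_B = 1.45 / 1.1111
Exactly, OR = (58 * 63) / (40 * 70) = 3654 / 2800
OR = 1.305

1.305


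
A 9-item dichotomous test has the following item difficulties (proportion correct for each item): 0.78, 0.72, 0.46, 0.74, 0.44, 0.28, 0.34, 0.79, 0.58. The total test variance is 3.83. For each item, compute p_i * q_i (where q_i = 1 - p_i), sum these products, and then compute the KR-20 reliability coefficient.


For each item, compute p_i * q_i:
  Item 1: 0.78 * 0.22 = 0.1716
  Item 2: 0.72 * 0.28 = 0.2016
  Item 3: 0.46 * 0.54 = 0.2484
  Item 4: 0.74 * 0.26 = 0.1924
  Item 5: 0.44 * 0.56 = 0.2464
  Item 6: 0.28 * 0.72 = 0.2016
  Item 7: 0.34 * 0.66 = 0.2244
  Item 8: 0.79 * 0.21 = 0.1659
  Item 9: 0.58 * 0.42 = 0.2436
Sum(p_i * q_i) = 0.1716 + 0.2016 + 0.2484 + 0.1924 + 0.2464 + 0.2016 + 0.2244 + 0.1659 + 0.2436 = 1.8959
KR-20 = (k/(k-1)) * (1 - Sum(p_i*q_i) / Var_total)
= (9/8) * (1 - 1.8959/3.83)
= 1.125 * 0.505
KR-20 = 0.5681

0.5681


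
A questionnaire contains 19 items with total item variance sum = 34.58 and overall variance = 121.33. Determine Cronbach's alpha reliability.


alpha = (k/(k-1)) * (1 - sum(si^2)/s_total^2)
= (19/18) * (1 - 34.58/121.33)
alpha = 0.7547

0.7547


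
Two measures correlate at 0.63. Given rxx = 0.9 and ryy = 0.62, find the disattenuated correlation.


r_corrected = rxy / sqrt(rxx * ryy)
= 0.63 / sqrt(0.9 * 0.62)
= 0.63 / sqrt(0.558)
= 0.63 / 0.746994
r_corrected = 0.8434

0.8434


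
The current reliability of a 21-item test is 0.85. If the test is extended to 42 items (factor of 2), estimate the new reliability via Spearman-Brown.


r_new = (n * rxx) / (1 + (n-1) * rxx)
r_new = (2 * 0.85) / (1 + 1 * 0.85)
r_new = 1.7 / 1.85
r_new = 0.9189

0.9189


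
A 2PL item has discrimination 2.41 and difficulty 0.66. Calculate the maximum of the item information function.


For 2PL, max info at theta = b = 0.66
I_max = a^2 / 4 = 2.41^2 / 4
= 5.8081 / 4
I_max = 1.452

1.452


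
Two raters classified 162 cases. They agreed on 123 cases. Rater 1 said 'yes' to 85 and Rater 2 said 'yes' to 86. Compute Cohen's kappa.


P_o = 123/162 = 0.759259
P_e = (85*86 + 77*76) / 26244 = 0.501524
kappa = (P_o - P_e) / (1 - P_e)
kappa = (0.759259 - 0.501524) / (1 - 0.501524)
kappa = 0.517

0.517


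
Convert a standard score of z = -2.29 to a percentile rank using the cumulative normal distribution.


CDF(z) = 0.5 * (1 + erf(z/sqrt(2)))
erf(-1.6193) = -0.978
CDF = 0.011
Percentile rank = 0.011 * 100 = 1.1

1.1


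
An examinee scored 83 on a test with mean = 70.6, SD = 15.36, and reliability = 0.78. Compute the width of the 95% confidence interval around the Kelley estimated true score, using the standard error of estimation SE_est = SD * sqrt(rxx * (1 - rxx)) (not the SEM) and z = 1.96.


True score estimate = 0.78*83 + 0.22*70.6 = 80.272
SE_est = SD * sqrt(rxx * (1 - rxx)) = 15.36 * sqrt(0.78 * 0.22) = 15.36 * sqrt(0.1716) = 6.362823
CI = T_est +/- z * SE_est, so width = 2 * z * SE_est = 2 * 1.96 * 6.362823
Width = 24.9423

24.9423


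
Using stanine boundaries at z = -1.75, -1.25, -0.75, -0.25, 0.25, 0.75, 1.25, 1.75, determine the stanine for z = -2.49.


Stanine boundaries: [-1.75, -1.25, -0.75, -0.25, 0.25, 0.75, 1.25, 1.75]
z = -2.49
Check each boundary:
  z < -1.75
  z < -1.25
  z < -0.75
  z < -0.25
  z < 0.25
  z < 0.75
  z < 1.25
  z < 1.75
Highest qualifying boundary gives stanine = 1

1


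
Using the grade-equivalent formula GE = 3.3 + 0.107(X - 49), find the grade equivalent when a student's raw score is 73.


raw - median = 73 - 49 = 24
slope * diff = 0.107 * 24 = 2.568
GE = 3.3 + 2.568
GE = 5.868

5.868


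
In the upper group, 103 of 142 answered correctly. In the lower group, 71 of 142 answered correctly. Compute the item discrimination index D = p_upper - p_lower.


p_upper = 103/142 = 0.7254
p_lower = 71/142 = 0.5
D = 0.7254 - 0.5 = 0.2254

0.2254


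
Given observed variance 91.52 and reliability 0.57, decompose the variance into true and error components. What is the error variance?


var_true = rxx * var_obs = 0.57 * 91.52 = 52.1664
var_error = var_obs - var_true
var_error = 91.52 - 52.1664
var_error = 39.3536

39.3536


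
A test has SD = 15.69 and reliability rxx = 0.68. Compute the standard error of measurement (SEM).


SEM = SD * sqrt(1 - rxx)
SEM = 15.69 * sqrt(1 - 0.68)
SEM = 15.69 * sqrt(0.32) = 15.69 * 0.565685
SEM = 8.8756

8.8756


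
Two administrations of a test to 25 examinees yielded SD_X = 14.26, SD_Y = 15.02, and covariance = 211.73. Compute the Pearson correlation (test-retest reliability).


r = cov(X,Y) / (SD_X * SD_Y)
r = 211.73 / (14.26 * 15.02)
r = 211.73 / 214.1852
r = 0.9885

0.9885


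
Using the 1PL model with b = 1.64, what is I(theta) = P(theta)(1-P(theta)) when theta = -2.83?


P = 1/(1+exp(-(-2.83-1.64))) = 0.0113
I = P*(1-P) = 0.0113 * 0.9887
I = 0.0112

0.0112


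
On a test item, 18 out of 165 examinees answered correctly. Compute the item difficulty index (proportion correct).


Item difficulty p = number correct / total examinees
p = 18 / 165
p = 0.1091

0.1091


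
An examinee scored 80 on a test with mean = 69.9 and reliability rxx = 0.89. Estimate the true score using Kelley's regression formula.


T_est = rxx * X + (1 - rxx) * mean
T_est = 0.89 * 80 + 0.11 * 69.9
T_est = 71.2 + 7.689
T_est = 78.889

78.889


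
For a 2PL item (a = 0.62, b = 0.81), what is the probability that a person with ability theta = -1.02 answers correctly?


a*(theta - b) = 0.62 * (-1.02 - 0.81) = -1.1346
exp(--1.1346) = 3.1099
P = 1 / (1 + 3.1099)
P = 0.2433

0.2433


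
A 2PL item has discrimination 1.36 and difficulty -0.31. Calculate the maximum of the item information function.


For 2PL, max info at theta = b = -0.31
I_max = a^2 / 4 = 1.36^2 / 4
= 1.8496 / 4
I_max = 0.4624

0.4624


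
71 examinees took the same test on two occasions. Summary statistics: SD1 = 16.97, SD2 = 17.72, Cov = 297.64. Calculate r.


r = cov(X,Y) / (SD_X * SD_Y)
r = 297.64 / (16.97 * 17.72)
r = 297.64 / 300.7084
r = 0.9898

0.9898


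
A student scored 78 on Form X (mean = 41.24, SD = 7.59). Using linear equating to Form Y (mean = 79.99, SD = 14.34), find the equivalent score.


slope = SD_Y / SD_X = 14.34 / 7.59 ~ 1.8893
intercept = mean_Y - slope * mean_X = 79.99 - (14.34 / 7.59) * 41.24 ~ 2.0741
Y = slope * X + intercept. To avoid rounding drift from the rounded slope/intercept, evaluate the equivalent form Y = mean_Y + SD_Y * (X - mean_X) / SD_X at full precision:
Y = 79.99 + 14.34 * (78 - 41.24) / 7.59
Y = 79.99 + 14.34 * 36.76 / 7.59
Y = 79.99 + 527.1384 / 7.59
Y = 79.99 + 69.4517
Y = 149.4417

149.4417


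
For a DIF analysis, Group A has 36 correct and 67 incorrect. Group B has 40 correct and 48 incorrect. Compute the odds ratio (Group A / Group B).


Odds_A = 36/67 = 0.5373
Odds_B = 40/48 = 0.8333
OR = Odds_A / Odds_B = 0.5373 / 0.8333
Exactly, OR = (36 * 48) / (67 * 40) = 1728 / 2680
OR = 0.6448

0.6448


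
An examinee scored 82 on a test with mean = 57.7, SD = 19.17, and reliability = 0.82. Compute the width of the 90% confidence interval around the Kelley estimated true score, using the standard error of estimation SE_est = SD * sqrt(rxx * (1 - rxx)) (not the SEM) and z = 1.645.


True score estimate = 0.82*82 + 0.18*57.7 = 77.626
SE_est = SD * sqrt(rxx * (1 - rxx)) = 19.17 * sqrt(0.82 * 0.18) = 19.17 * sqrt(0.1476) = 7.364873
CI = T_est +/- z * SE_est, so width = 2 * z * SE_est = 2 * 1.645 * 7.364873
Width = 24.2304

24.2304


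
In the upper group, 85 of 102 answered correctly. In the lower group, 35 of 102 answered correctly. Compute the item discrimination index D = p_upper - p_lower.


p_upper = 85/102 = 0.8333
p_lower = 35/102 = 0.3431
D = 0.8333 - 0.3431 = 0.4902

0.4902


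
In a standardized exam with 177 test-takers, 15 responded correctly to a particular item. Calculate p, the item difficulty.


Item difficulty p = number correct / total examinees
p = 15 / 177
p = 0.0847

0.0847


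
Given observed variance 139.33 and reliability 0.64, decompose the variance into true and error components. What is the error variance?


var_true = rxx * var_obs = 0.64 * 139.33 = 89.1712
var_error = var_obs - var_true
var_error = 139.33 - 89.1712
var_error = 50.1588

50.1588


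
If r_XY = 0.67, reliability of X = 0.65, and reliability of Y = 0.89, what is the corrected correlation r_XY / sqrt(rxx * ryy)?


r_corrected = rxy / sqrt(rxx * ryy)
= 0.67 / sqrt(0.65 * 0.89)
= 0.67 / sqrt(0.5785)
= 0.67 / 0.760592
r_corrected = 0.8809

0.8809


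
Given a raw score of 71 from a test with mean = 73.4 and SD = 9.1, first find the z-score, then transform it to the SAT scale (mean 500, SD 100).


z = (X - mean) / SD = (71 - 73.4) / 9.1
z = -2.4 / 9.1
z = -0.2637
SAT-scale = SAT = 500 + 100z
Carry z at full precision (z = -2.4 / 9.1) into the conversion:
SAT-scale = 500 + 100 * (-2.4 / 9.1) = 500 + -240 / 9.1
SAT-scale = 500 + -26.3736
SAT-scale = 473.6264

473.6264


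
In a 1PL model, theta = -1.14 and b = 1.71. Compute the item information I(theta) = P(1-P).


P = 1/(1+exp(-(-1.14-1.71))) = 0.0547
I = P*(1-P) = 0.0547 * 0.9453
I = 0.0517

0.0517


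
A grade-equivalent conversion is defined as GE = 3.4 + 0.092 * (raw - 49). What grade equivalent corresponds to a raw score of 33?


raw - median = 33 - 49 = -16
slope * diff = 0.092 * -16 = -1.472
GE = 3.4 + -1.472
GE = 1.928

1.928


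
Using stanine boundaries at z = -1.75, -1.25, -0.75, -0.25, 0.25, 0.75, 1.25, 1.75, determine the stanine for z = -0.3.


Stanine boundaries: [-1.75, -1.25, -0.75, -0.25, 0.25, 0.75, 1.25, 1.75]
z = -0.3
Check each boundary:
  z >= -1.75 -> could be stanine 2
  z >= -1.25 -> could be stanine 3
  z >= -0.75 -> could be stanine 4
  z < -0.25
  z < 0.25
  z < 0.75
  z < 1.25
  z < 1.75
Highest qualifying boundary gives stanine = 4

4


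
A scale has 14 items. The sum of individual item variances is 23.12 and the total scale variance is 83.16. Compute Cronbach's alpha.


alpha = (k/(k-1)) * (1 - sum(si^2)/s_total^2)
= (14/13) * (1 - 23.12/83.16)
alpha = 0.7775

0.7775


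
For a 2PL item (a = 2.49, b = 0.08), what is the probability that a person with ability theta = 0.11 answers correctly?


a*(theta - b) = 2.49 * (0.11 - 0.08) = 0.0747
exp(-0.0747) = 0.928
P = 1 / (1 + 0.928)
P = 0.5187

0.5187


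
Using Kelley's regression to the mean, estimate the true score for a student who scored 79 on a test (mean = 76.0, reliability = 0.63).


T_est = rxx * X + (1 - rxx) * mean
T_est = 0.63 * 79 + 0.37 * 76.0
T_est = 49.77 + 28.12
T_est = 77.89

77.89


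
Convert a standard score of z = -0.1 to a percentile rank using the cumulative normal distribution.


CDF(z) = 0.5 * (1 + erf(z/sqrt(2)))
erf(-0.0707) = -0.0797
CDF = 0.4602
Percentile rank = 0.4602 * 100 = 46.02

46.02


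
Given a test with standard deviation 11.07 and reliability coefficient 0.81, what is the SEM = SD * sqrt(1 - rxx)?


SEM = SD * sqrt(1 - rxx)
SEM = 11.07 * sqrt(1 - 0.81)
SEM = 11.07 * sqrt(0.19) = 11.07 * 0.43589
SEM = 4.8253

4.8253


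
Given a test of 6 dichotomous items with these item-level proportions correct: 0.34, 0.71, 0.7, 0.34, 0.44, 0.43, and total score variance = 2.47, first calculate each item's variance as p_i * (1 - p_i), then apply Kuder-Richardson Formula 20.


For each item, compute p_i * q_i:
  Item 1: 0.34 * 0.66 = 0.2244
  Item 2: 0.71 * 0.29 = 0.2059
  Item 3: 0.7 * 0.3 = 0.21
  Item 4: 0.34 * 0.66 = 0.2244
  Item 5: 0.44 * 0.56 = 0.2464
  Item 6: 0.43 * 0.57 = 0.2451
Sum(p_i * q_i) = 0.2244 + 0.2059 + 0.21 + 0.2244 + 0.2464 + 0.2451 = 1.3562
KR-20 = (k/(k-1)) * (1 - Sum(p_i*q_i) / Var_total)
= (6/5) * (1 - 1.3562/2.47)
= 1.2 * 0.4509
KR-20 = 0.5411

0.5411


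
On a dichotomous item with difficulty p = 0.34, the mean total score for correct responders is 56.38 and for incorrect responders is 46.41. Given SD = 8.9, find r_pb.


q = 1 - p = 0.66
rpb = ((M1 - M0) / SD) * sqrt(p * q)
rpb = ((56.38 - 46.41) / 8.9) * sqrt(0.34 * 0.66)
rpb = 0.5307

0.5307


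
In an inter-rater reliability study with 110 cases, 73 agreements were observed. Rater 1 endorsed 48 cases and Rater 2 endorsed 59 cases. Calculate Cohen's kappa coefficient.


P_o = 73/110 = 0.663636
P_e = (48*59 + 62*51) / 12100 = 0.495372
kappa = (P_o - P_e) / (1 - P_e)
kappa = (0.663636 - 0.495372) / (1 - 0.495372)
kappa = 0.3334

0.3334


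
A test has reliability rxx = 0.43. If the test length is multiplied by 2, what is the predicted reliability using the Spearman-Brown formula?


r_new = (n * rxx) / (1 + (n-1) * rxx)
r_new = (2 * 0.43) / (1 + 1 * 0.43)
r_new = 0.86 / 1.43
r_new = 0.6014

0.6014


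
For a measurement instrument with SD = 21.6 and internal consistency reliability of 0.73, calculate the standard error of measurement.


SEM = SD * sqrt(1 - rxx)
SEM = 21.6 * sqrt(1 - 0.73)
SEM = 21.6 * sqrt(0.27) = 21.6 * 0.519615
SEM = 11.2237

11.2237


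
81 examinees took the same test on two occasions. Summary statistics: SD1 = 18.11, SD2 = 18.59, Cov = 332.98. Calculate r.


r = cov(X,Y) / (SD_X * SD_Y)
r = 332.98 / (18.11 * 18.59)
r = 332.98 / 336.6649
r = 0.9891

0.9891


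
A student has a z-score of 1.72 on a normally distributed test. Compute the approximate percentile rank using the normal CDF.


CDF(z) = 0.5 * (1 + erf(z/sqrt(2)))
erf(1.2162) = 0.9146
CDF = 0.9573
Percentile rank = 0.9573 * 100 = 95.73

95.73


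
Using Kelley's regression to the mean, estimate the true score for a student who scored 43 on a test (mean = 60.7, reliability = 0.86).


T_est = rxx * X + (1 - rxx) * mean
T_est = 0.86 * 43 + 0.14 * 60.7
T_est = 36.98 + 8.498
T_est = 45.478

45.478


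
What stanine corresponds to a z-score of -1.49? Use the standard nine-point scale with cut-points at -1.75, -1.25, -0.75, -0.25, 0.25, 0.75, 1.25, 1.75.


Stanine boundaries: [-1.75, -1.25, -0.75, -0.25, 0.25, 0.75, 1.25, 1.75]
z = -1.49
Check each boundary:
  z >= -1.75 -> could be stanine 2
  z < -1.25
  z < -0.75
  z < -0.25
  z < 0.25
  z < 0.75
  z < 1.25
  z < 1.75
Highest qualifying boundary gives stanine = 2

2


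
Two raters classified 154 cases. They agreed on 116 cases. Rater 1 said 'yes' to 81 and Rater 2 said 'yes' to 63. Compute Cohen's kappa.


P_o = 116/154 = 0.753247
P_e = (81*63 + 73*91) / 23716 = 0.495277
kappa = (P_o - P_e) / (1 - P_e)
kappa = (0.753247 - 0.495277) / (1 - 0.495277)
kappa = 0.5111

0.5111


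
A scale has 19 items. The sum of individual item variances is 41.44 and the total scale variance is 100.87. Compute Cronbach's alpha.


alpha = (k/(k-1)) * (1 - sum(si^2)/s_total^2)
= (19/18) * (1 - 41.44/100.87)
alpha = 0.6219

0.6219


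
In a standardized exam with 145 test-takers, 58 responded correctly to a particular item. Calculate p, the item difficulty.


Item difficulty p = number correct / total examinees
p = 58 / 145
p = 0.4

0.4


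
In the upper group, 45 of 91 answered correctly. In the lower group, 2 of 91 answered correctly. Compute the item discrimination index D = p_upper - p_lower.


p_upper = 45/91 = 0.4945
p_lower = 2/91 = 0.022
D = 0.4945 - 0.022 = 0.4725

0.4725


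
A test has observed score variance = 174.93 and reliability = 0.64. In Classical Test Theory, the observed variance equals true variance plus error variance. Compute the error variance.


var_true = rxx * var_obs = 0.64 * 174.93 = 111.9552
var_error = var_obs - var_true
var_error = 174.93 - 111.9552
var_error = 62.9748

62.9748


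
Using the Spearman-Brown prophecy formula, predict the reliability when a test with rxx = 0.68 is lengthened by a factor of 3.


r_new = (n * rxx) / (1 + (n-1) * rxx)
r_new = (3 * 0.68) / (1 + 2 * 0.68)
r_new = 2.04 / 2.36
r_new = 0.8644

0.8644


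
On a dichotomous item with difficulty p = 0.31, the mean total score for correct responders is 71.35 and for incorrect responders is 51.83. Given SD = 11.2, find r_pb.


q = 1 - p = 0.69
rpb = ((M1 - M0) / SD) * sqrt(p * q)
rpb = ((71.35 - 51.83) / 11.2) * sqrt(0.31 * 0.69)
rpb = 0.8061

0.8061


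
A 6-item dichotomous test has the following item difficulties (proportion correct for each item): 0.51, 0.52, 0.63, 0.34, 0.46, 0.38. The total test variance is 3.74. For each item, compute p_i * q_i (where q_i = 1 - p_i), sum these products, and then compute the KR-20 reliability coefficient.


For each item, compute p_i * q_i:
  Item 1: 0.51 * 0.49 = 0.2499
  Item 2: 0.52 * 0.48 = 0.2496
  Item 3: 0.63 * 0.37 = 0.2331
  Item 4: 0.34 * 0.66 = 0.2244
  Item 5: 0.46 * 0.54 = 0.2484
  Item 6: 0.38 * 0.62 = 0.2356
Sum(p_i * q_i) = 0.2499 + 0.2496 + 0.2331 + 0.2244 + 0.2484 + 0.2356 = 1.441
KR-20 = (k/(k-1)) * (1 - Sum(p_i*q_i) / Var_total)
= (6/5) * (1 - 1.441/3.74)
= 1.2 * 0.6147
KR-20 = 0.7376

0.7376


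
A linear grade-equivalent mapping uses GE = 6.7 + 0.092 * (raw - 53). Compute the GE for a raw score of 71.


raw - median = 71 - 53 = 18
slope * diff = 0.092 * 18 = 1.656
GE = 6.7 + 1.656
GE = 8.356

8.356


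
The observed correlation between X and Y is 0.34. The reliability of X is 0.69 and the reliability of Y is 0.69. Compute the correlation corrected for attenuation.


r_corrected = rxy / sqrt(rxx * ryy)
= 0.34 / sqrt(0.69 * 0.69)
= 0.34 / sqrt(0.4761)
= 0.34 / 0.69
r_corrected = 0.4928

0.4928


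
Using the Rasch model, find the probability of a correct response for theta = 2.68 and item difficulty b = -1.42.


theta - b = 2.68 - -1.42 = 4.1
exp(-(theta - b)) = exp(-4.1) = 0.0166
P = 1 / (1 + 0.0166)
P = 0.9837

0.9837


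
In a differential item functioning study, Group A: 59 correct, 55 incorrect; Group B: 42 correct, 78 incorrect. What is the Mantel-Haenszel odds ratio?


Odds_A = 59/55 = 1.0727
Odds_B = 42/78 = 0.5385
OR = Odds_A / Odds_B = 1.0727 / 0.5385
Exactly, OR = (59 * 78) / (55 * 42) = 4602 / 2310
OR = 1.9922

1.9922


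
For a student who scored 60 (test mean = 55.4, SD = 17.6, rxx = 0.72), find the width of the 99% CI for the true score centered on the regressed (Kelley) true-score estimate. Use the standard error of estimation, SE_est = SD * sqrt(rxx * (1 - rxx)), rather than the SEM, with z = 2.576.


True score estimate = 0.72*60 + 0.28*55.4 = 58.712
SE_est = SD * sqrt(rxx * (1 - rxx)) = 17.6 * sqrt(0.72 * 0.28) = 17.6 * sqrt(0.2016) = 7.90238
CI = T_est +/- z * SE_est, so width = 2 * z * SE_est = 2 * 2.576 * 7.90238
Width = 40.7131

40.7131


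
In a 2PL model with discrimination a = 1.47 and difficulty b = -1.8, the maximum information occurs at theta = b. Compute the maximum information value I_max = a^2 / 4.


For 2PL, max info at theta = b = -1.8
I_max = a^2 / 4 = 1.47^2 / 4
= 2.1609 / 4
I_max = 0.5402

0.5402


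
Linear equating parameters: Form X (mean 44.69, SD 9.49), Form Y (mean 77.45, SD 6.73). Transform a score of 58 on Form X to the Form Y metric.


slope = SD_Y / SD_X = 6.73 / 9.49 ~ 0.7092
intercept = mean_Y - slope * mean_X = 77.45 - (6.73 / 9.49) * 44.69 ~ 45.7573
Y = slope * X + intercept. To avoid rounding drift from the rounded slope/intercept, evaluate the equivalent form Y = mean_Y + SD_Y * (X - mean_X) / SD_X at full precision:
Y = 77.45 + 6.73 * (58 - 44.69) / 9.49
Y = 77.45 + 6.73 * 13.31 / 9.49
Y = 77.45 + 89.5763 / 9.49
Y = 77.45 + 9.439
Y = 86.889

86.889


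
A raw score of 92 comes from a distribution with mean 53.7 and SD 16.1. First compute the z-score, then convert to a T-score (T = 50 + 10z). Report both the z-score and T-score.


z = (X - mean) / SD = (92 - 53.7) / 16.1
z = 38.3 / 16.1
z = 2.3789
T-score = T = 50 + 10z
Carry z at full precision (z = 38.3 / 16.1) into the conversion:
T-score = 50 + 10 * (38.3 / 16.1) = 50 + 383 / 16.1
T-score = 50 + 23.7888
T-score = 73.7888

73.7888


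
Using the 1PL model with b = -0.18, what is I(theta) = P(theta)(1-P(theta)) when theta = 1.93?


P = 1/(1+exp(-(1.93--0.18))) = 0.8919
I = P*(1-P) = 0.8919 * 0.1081
I = 0.0964

0.0964


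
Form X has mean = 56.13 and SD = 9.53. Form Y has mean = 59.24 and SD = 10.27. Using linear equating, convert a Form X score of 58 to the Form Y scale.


slope = SD_Y / SD_X = 10.27 / 9.53 ~ 1.0776
intercept = mean_Y - slope * mean_X = 59.24 - (10.27 / 9.53) * 56.13 ~ -1.2485
Y = slope * X + intercept. To avoid rounding drift from the rounded slope/intercept, evaluate the equivalent form Y = mean_Y + SD_Y * (X - mean_X) / SD_X at full precision:
Y = 59.24 + 10.27 * (58 - 56.13) / 9.53
Y = 59.24 + 10.27 * 1.87 / 9.53
Y = 59.24 + 19.2049 / 9.53
Y = 59.24 + 2.0152
Y = 61.2552

61.2552


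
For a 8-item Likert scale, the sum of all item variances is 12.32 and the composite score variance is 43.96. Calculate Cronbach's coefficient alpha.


alpha = (k/(k-1)) * (1 - sum(si^2)/s_total^2)
= (8/7) * (1 - 12.32/43.96)
alpha = 0.8226

0.8226


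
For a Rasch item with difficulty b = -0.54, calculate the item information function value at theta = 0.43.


P = 1/(1+exp(-(0.43--0.54))) = 0.7251
I = P*(1-P) = 0.7251 * 0.2749
I = 0.1993

0.1993


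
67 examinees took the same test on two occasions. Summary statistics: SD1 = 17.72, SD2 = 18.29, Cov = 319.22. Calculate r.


r = cov(X,Y) / (SD_X * SD_Y)
r = 319.22 / (17.72 * 18.29)
r = 319.22 / 324.0988
r = 0.9849

0.9849


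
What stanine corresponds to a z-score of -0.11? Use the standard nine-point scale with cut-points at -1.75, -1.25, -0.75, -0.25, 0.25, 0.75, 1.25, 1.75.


Stanine boundaries: [-1.75, -1.25, -0.75, -0.25, 0.25, 0.75, 1.25, 1.75]
z = -0.11
Check each boundary:
  z >= -1.75 -> could be stanine 2
  z >= -1.25 -> could be stanine 3
  z >= -0.75 -> could be stanine 4
  z >= -0.25 -> could be stanine 5
  z < 0.25
  z < 0.75
  z < 1.25
  z < 1.75
Highest qualifying boundary gives stanine = 5

5


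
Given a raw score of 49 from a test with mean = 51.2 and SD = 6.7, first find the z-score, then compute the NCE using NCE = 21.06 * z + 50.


z = (X - mean) / SD = (49 - 51.2) / 6.7
z = -2.2 / 6.7
z = -0.3284
NCE = NCE = 21.06z + 50
Carry z at full precision (z = -2.2 / 6.7) into the conversion:
NCE = 21.06 * (-2.2 / 6.7) + 50 = -46.332 / 6.7 + 50
NCE = -6.9152 + 50
NCE = 43.0848

43.0848


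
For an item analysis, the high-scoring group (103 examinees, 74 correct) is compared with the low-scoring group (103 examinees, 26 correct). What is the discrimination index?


p_upper = 74/103 = 0.7184
p_lower = 26/103 = 0.2524
D = 0.7184 - 0.2524 = 0.466

0.466


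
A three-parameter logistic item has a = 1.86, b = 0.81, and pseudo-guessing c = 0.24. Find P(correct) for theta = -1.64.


logit = 1.86*(-1.64 - 0.81) = -4.557
P* = 1/(1 + exp(--4.557)) = 0.0104
P = 0.24 + (1 - 0.24) * 0.0104
P = 0.2479

0.2479


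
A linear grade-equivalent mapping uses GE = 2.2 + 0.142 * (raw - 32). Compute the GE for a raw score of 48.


raw - median = 48 - 32 = 16
slope * diff = 0.142 * 16 = 2.272
GE = 2.2 + 2.272
GE = 4.472

4.472


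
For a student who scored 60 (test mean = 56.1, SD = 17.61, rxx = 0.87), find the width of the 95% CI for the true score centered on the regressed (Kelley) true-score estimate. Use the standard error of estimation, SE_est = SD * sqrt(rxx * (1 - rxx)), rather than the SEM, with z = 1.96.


True score estimate = 0.87*60 + 0.13*56.1 = 59.493
SE_est = SD * sqrt(rxx * (1 - rxx)) = 17.61 * sqrt(0.87 * 0.13) = 17.61 * sqrt(0.1131) = 5.922303
CI = T_est +/- z * SE_est, so width = 2 * z * SE_est = 2 * 1.96 * 5.922303
Width = 23.2154

23.2154


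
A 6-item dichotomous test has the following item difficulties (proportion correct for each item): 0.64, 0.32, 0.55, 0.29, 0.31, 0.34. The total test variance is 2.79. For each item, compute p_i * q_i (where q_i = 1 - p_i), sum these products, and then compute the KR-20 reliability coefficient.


For each item, compute p_i * q_i:
  Item 1: 0.64 * 0.36 = 0.2304
  Item 2: 0.32 * 0.68 = 0.2176
  Item 3: 0.55 * 0.45 = 0.2475
  Item 4: 0.29 * 0.71 = 0.2059
  Item 5: 0.31 * 0.69 = 0.2139
  Item 6: 0.34 * 0.66 = 0.2244
Sum(p_i * q_i) = 0.2304 + 0.2176 + 0.2475 + 0.2059 + 0.2139 + 0.2244 = 1.3397
KR-20 = (k/(k-1)) * (1 - Sum(p_i*q_i) / Var_total)
= (6/5) * (1 - 1.3397/2.79)
= 1.2 * 0.5198
KR-20 = 0.6238

0.6238


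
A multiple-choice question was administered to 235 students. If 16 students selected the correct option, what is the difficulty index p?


Item difficulty p = number correct / total examinees
p = 16 / 235
p = 0.0681

0.0681


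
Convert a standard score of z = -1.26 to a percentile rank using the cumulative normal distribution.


CDF(z) = 0.5 * (1 + erf(z/sqrt(2)))
erf(-0.891) = -0.7923
CDF = 0.1038
Percentile rank = 0.1038 * 100 = 10.38

10.38


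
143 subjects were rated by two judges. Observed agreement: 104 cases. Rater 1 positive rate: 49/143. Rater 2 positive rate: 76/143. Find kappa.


P_o = 104/143 = 0.727273
P_e = (49*76 + 94*67) / 20449 = 0.490097
kappa = (P_o - P_e) / (1 - P_e)
kappa = (0.727273 - 0.490097) / (1 - 0.490097)
kappa = 0.4651

0.4651


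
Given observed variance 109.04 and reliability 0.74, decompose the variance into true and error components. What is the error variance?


var_true = rxx * var_obs = 0.74 * 109.04 = 80.6896
var_error = var_obs - var_true
var_error = 109.04 - 80.6896
var_error = 28.3504

28.3504


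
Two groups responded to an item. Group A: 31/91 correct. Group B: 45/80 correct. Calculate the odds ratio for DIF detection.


Odds_A = 31/60 = 0.5167
Odds_B = 45/35 = 1.2857
OR = Odds_A / Odds_B = 0.5167 / 1.2857
Exactly, OR = (31 * 35) / (60 * 45) = 1085 / 2700
OR = 0.4019

0.4019


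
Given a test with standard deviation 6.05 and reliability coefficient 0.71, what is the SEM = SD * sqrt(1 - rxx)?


SEM = SD * sqrt(1 - rxx)
SEM = 6.05 * sqrt(1 - 0.71)
SEM = 6.05 * sqrt(0.29) = 6.05 * 0.538516
SEM = 3.258

3.258


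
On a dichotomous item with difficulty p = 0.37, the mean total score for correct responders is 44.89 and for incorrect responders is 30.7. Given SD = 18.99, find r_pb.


q = 1 - p = 0.63
rpb = ((M1 - M0) / SD) * sqrt(p * q)
rpb = ((44.89 - 30.7) / 18.99) * sqrt(0.37 * 0.63)
rpb = 0.3608

0.3608


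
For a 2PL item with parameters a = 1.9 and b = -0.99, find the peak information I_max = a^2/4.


For 2PL, max info at theta = b = -0.99
I_max = a^2 / 4 = 1.9^2 / 4
= 3.61 / 4
I_max = 0.9025

0.9025


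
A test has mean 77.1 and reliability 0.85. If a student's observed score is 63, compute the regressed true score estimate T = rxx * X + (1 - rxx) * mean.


T_est = rxx * X + (1 - rxx) * mean
T_est = 0.85 * 63 + 0.15 * 77.1
T_est = 53.55 + 11.565
T_est = 65.115

65.115


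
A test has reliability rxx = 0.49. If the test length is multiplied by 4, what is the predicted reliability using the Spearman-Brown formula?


r_new = (n * rxx) / (1 + (n-1) * rxx)
r_new = (4 * 0.49) / (1 + 3 * 0.49)
r_new = 1.96 / 2.47
r_new = 0.7935

0.7935


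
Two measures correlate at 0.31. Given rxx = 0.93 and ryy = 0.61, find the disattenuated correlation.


r_corrected = rxy / sqrt(rxx * ryy)
= 0.31 / sqrt(0.93 * 0.61)
= 0.31 / sqrt(0.5673)
= 0.31 / 0.753193
r_corrected = 0.4116

0.4116


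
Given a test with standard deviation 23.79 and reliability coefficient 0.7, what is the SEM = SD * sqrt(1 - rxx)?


SEM = SD * sqrt(1 - rxx)
SEM = 23.79 * sqrt(1 - 0.7)
SEM = 23.79 * sqrt(0.3) = 23.79 * 0.547723
SEM = 13.0303

13.0303


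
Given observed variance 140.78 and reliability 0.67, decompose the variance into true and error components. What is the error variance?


var_true = rxx * var_obs = 0.67 * 140.78 = 94.3226
var_error = var_obs - var_true
var_error = 140.78 - 94.3226
var_error = 46.4574

46.4574


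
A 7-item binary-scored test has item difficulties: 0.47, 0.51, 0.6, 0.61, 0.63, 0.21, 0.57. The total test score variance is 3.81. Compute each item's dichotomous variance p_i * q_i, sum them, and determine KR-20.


For each item, compute p_i * q_i:
  Item 1: 0.47 * 0.53 = 0.2491
  Item 2: 0.51 * 0.49 = 0.2499
  Item 3: 0.6 * 0.4 = 0.24
  Item 4: 0.61 * 0.39 = 0.2379
  Item 5: 0.63 * 0.37 = 0.2331
  Item 6: 0.21 * 0.79 = 0.1659
  Item 7: 0.57 * 0.43 = 0.2451
Sum(p_i * q_i) = 0.2491 + 0.2499 + 0.24 + 0.2379 + 0.2331 + 0.1659 + 0.2451 = 1.621
KR-20 = (k/(k-1)) * (1 - Sum(p_i*q_i) / Var_total)
= (7/6) * (1 - 1.621/3.81)
= 1.1667 * 0.5745
KR-20 = 0.6703

0.6703


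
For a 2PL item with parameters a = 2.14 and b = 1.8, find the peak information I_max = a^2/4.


For 2PL, max info at theta = b = 1.8
I_max = a^2 / 4 = 2.14^2 / 4
= 4.5796 / 4
I_max = 1.1449

1.1449


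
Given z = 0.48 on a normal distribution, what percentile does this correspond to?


CDF(z) = 0.5 * (1 + erf(z/sqrt(2)))
erf(0.3394) = 0.3688
CDF = 0.6844
Percentile rank = 0.6844 * 100 = 68.44

68.44
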